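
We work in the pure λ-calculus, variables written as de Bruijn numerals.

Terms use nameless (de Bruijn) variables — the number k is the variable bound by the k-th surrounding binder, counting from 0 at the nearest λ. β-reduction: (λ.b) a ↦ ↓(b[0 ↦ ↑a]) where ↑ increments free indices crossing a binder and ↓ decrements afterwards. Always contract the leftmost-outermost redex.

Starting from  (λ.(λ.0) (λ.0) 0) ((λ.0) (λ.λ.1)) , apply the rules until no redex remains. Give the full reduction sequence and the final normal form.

Answer: normal form = λ.λ.1  (in 4 steps)

Derivation:
  start: (λ.(λ.0) (λ.0) 0) ((λ.0) (λ.λ.1))
  →1  (λ.0) (λ.0) ((λ.0) (λ.λ.1))
  →2  (λ.0) ((λ.0) (λ.λ.1))
  →3  (λ.0) (λ.λ.1)
  →4  λ.λ.1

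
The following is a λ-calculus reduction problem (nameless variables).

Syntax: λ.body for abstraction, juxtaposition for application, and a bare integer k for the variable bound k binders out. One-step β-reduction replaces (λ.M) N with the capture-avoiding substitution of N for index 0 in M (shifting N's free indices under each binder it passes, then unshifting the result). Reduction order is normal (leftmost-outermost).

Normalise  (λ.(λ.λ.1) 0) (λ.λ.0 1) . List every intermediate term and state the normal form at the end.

  start: (λ.(λ.λ.1) 0) (λ.λ.0 1)
  [1] (λ.λ.1) (λ.λ.0 1)
  [2] λ.λ.λ.0 1

Answer: normal form = λ.λ.λ.0 1  (in 2 steps)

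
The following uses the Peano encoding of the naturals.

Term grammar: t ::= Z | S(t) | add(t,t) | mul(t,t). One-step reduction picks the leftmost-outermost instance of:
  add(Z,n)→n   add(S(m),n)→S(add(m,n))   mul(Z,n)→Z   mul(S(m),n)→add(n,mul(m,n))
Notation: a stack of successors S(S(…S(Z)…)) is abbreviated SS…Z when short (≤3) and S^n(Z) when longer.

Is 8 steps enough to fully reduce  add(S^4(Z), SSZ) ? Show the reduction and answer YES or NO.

Answer: YES — reaches normal form S^6(Z) in 5 ≤ 8 steps

Derivation:
  start: add(S^4(Z), SSZ)
  →1  S(add(SSSZ, SSZ))
  →2  S(S(add(SSZ, SSZ)))
  →3  S(S(S(add(SZ, SSZ))))
  →4  S(S(S(S(add(Z, SSZ)))))
  →5  S^6(Z)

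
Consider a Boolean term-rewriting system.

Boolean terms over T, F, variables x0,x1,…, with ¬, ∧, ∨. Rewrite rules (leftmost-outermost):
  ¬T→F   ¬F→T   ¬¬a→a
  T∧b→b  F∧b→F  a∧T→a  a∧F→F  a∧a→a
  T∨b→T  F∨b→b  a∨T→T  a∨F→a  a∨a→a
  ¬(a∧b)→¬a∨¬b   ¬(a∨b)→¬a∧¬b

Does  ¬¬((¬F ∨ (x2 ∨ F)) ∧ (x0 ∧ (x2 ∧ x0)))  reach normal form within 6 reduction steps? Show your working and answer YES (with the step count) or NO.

  start: ¬¬((¬F ∨ (x2 ∨ F)) ∧ (x0 ∧ (x2 ∧ x0)))
  step 1: (¬F ∨ (x2 ∨ F)) ∧ (x0 ∧ (x2 ∧ x0))
  step 2: (T ∨ (x2 ∨ F)) ∧ (x0 ∧ (x2 ∧ x0))
  step 3: T ∧ (x0 ∧ (x2 ∧ x0))
  step 4: x0 ∧ (x2 ∧ x0)

Answer: YES — reaches normal form x0 ∧ (x2 ∧ x0) in 4 ≤ 6 steps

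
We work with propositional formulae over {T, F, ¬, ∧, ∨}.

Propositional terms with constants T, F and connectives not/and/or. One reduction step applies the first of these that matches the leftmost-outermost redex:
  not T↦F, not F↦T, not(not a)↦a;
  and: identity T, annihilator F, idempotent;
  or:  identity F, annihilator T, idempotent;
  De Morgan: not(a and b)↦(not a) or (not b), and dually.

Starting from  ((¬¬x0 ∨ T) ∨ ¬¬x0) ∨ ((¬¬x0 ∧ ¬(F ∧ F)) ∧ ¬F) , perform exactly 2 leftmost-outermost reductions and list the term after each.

Answer: after 2 steps: T ∨ ((¬¬x0 ∧ ¬(F ∧ F)) ∧ ¬F)

Reduction:
  start: ((¬¬x0 ∨ T) ∨ ¬¬x0) ∨ ((¬¬x0 ∧ ¬(F ∧ F)) ∧ ¬F)
  [1] (T ∨ ¬¬x0) ∨ ((¬¬x0 ∧ ¬(F ∧ F)) ∧ ¬F)
  [2] T ∨ ((¬¬x0 ∧ ¬(F ∧ F)) ∧ ¬F)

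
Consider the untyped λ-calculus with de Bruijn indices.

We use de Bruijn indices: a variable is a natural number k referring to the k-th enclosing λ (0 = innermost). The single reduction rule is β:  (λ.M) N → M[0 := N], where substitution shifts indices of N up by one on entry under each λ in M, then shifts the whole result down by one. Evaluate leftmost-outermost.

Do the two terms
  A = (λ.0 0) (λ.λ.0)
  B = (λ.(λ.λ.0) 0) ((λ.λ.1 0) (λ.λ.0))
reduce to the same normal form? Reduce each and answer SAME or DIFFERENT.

Answer: SAME — A ⇓ λ.0, B ⇓ λ.0

Derivation:
Term A:
  start: (λ.0 0) (λ.λ.0)
  [1] (λ.λ.0) (λ.λ.0)
  [2] λ.0

Term B:
  start: (λ.(λ.λ.0) 0) ((λ.λ.1 0) (λ.λ.0))
  [1] (λ.λ.0) ((λ.λ.1 0) (λ.λ.0))
  [2] λ.0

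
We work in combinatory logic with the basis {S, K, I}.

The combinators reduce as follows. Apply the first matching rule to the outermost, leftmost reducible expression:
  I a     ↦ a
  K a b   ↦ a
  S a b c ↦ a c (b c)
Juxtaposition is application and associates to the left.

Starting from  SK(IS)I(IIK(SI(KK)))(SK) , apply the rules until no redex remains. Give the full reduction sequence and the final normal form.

Answer: normal form = SI(KK)  (in 6 steps)

Reduction:
  start: SK(IS)I(IIK(SI(KK)))(SK)
  →1  KI(ISI)(IIK(SI(KK)))(SK)
  →2  I(IIK(SI(KK)))(SK)
  →3  IIK(SI(KK))(SK)
  →4  IK(SI(KK))(SK)
  →5  K(SI(KK))(SK)
  →6  SI(KK)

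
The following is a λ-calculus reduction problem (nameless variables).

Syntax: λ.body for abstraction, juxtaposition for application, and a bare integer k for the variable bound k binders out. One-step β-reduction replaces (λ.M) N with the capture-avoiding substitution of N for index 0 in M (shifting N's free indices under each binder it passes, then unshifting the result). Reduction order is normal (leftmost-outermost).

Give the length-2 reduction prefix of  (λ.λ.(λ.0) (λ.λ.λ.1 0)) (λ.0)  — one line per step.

  start: (λ.λ.(λ.0) (λ.λ.λ.1 0)) (λ.0)
  [1] λ.(λ.0) (λ.λ.λ.1 0)
  [2] λ.λ.λ.λ.1 0

Answer: after 2 steps: λ.λ.λ.λ.1 0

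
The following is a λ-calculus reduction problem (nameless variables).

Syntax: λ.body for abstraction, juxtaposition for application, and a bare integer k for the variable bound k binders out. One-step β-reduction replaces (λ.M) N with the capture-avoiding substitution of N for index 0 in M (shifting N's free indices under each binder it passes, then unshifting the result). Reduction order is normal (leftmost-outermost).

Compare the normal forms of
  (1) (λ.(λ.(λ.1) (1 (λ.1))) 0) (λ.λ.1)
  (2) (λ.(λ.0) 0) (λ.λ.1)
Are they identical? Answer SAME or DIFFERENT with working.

Answer: SAME — A ⇓ λ.λ.1, B ⇓ λ.λ.1

Derivation:
Term A:
  start: (λ.(λ.(λ.1) (1 (λ.1))) 0) (λ.λ.1)
  [1] (λ.(λ.1) ((λ.λ.1) (λ.1))) (λ.λ.1)
  [2] (λ.λ.λ.1) ((λ.λ.1) (λ.λ.λ.1))
  [3] λ.λ.1

Term B:
  start: (λ.(λ.0) 0) (λ.λ.1)
  [1] (λ.0) (λ.λ.1)
  [2] λ.λ.1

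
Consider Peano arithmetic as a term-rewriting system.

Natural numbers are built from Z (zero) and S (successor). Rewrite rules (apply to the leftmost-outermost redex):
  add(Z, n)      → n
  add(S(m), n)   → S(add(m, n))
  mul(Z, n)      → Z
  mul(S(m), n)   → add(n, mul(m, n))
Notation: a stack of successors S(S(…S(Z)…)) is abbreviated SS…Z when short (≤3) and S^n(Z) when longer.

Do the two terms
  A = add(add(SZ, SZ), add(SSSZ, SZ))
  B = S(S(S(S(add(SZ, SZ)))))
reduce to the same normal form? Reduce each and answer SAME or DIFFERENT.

Answer: SAME — A ⇓ S^6(Z), B ⇓ S^6(Z)

Reduction:
Term A:
  start: add(add(SZ, SZ), add(SSSZ, SZ))
  step 1: add(S(add(Z, SZ)), add(SSSZ, SZ))
  step 2: S(add(add(Z, SZ), add(SSSZ, SZ)))
  step 3: S(add(SZ, add(SSSZ, SZ)))
  step 4: S(S(add(Z, add(SSSZ, SZ))))
  step 5: S(S(add(SSSZ, SZ)))
  step 6: S(S(S(add(SSZ, SZ))))
  step 7: S(S(S(S(add(SZ, SZ)))))
  step 8: S(S(S(S(S(add(Z, SZ))))))
  step 9: S^6(Z)

Term B:
  start: S(S(S(S(add(SZ, SZ)))))
  step 1: S(S(S(S(S(add(Z, SZ))))))
  step 2: S^6(Z)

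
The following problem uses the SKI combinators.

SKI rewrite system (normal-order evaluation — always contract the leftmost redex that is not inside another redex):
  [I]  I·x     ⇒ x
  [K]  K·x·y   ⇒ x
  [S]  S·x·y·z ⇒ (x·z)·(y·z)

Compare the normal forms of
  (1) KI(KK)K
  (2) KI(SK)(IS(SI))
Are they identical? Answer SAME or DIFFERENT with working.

Term A:
  start: KI(KK)K
  step 1: IK
  step 2: K

Term B:
  start: KI(SK)(IS(SI))
  step 1: I(IS(SI))
  step 2: IS(SI)
  step 3: S(SI)

Answer: DIFFERENT — A ⇓ K, B ⇓ S(SI)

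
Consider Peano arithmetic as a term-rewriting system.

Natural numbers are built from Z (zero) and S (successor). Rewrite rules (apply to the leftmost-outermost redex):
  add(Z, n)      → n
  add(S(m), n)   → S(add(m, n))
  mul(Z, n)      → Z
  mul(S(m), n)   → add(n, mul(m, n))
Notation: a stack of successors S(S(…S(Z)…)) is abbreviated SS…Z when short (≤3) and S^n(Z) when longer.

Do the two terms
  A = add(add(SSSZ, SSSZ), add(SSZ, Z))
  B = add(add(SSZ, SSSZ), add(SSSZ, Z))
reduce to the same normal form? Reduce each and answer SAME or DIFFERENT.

Answer: SAME — A ⇓ S^8(Z), B ⇓ S^8(Z)

Reduction:
Term A:
  start: add(add(SSSZ, SSSZ), add(SSZ, Z))
  [1] add(S(add(SSZ, SSSZ)), add(SSZ, Z))
  [2] S(add(add(SSZ, SSSZ), add(SSZ, Z)))
  [3] S(add(S(add(SZ, SSSZ)), add(SSZ, Z)))
  [4] S(S(add(add(SZ, SSSZ), add(SSZ, Z))))
  [5] S(S(add(S(add(Z, SSSZ)), add(SSZ, Z))))
  [6] S(S(S(add(add(Z, SSSZ), add(SSZ, Z)))))
  [7] S(S(S(add(SSSZ, add(SSZ, Z)))))
  [8] S(S(S(S(add(SSZ, add(SSZ, Z))))))
  [9] S(S(S(S(S(add(SZ, add(SSZ, Z)))))))
  [10] S(S(S(S(S(S(add(Z, add(SSZ, Z))))))))
  [11] S(S(S(S(S(S(add(SSZ, Z)))))))
  [12] S(S(S(S(S(S(S(add(SZ, Z))))))))
  [13] S(S(S(S(S(S(S(S(add(Z, Z)))))))))
  [14] S^8(Z)

Term B:
  start: add(add(SSZ, SSSZ), add(SSSZ, Z))
  [1] add(S(add(SZ, SSSZ)), add(SSSZ, Z))
  [2] S(add(add(SZ, SSSZ), add(SSSZ, Z)))
  [3] S(add(S(add(Z, SSSZ)), add(SSSZ, Z)))
  [4] S(S(add(add(Z, SSSZ), add(SSSZ, Z))))
  [5] S(S(add(SSSZ, add(SSSZ, Z))))
  [6] S(S(S(add(SSZ, add(SSSZ, Z)))))
  [7] S(S(S(S(add(SZ, add(SSSZ, Z))))))
  [8] S(S(S(S(S(add(Z, add(SSSZ, Z)))))))
  [9] S(S(S(S(S(add(SSSZ, Z))))))
  [10] S(S(S(S(S(S(add(SSZ, Z)))))))
  [11] S(S(S(S(S(S(S(add(SZ, Z))))))))
  [12] S(S(S(S(S(S(S(S(add(Z, Z)))))))))
  [13] S^8(Z)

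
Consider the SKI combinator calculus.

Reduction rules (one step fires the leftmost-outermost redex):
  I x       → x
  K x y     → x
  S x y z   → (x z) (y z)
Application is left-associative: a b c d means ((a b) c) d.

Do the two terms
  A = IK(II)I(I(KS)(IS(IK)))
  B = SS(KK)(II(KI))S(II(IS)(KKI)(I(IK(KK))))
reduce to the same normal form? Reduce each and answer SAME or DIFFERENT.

Answer: SAME — A ⇓ S, B ⇓ S

Derivation:
Term A:
  start: IK(II)I(I(KS)(IS(IK)))
  →1  K(II)I(I(KS)(IS(IK)))
  →2  II(I(KS)(IS(IK)))
  →3  I(I(KS)(IS(IK)))
  →4  I(KS)(IS(IK))
  →5  KS(IS(IK))
  →6  S

Term B:
  start: SS(KK)(II(KI))S(II(IS)(KKI)(I(IK(KK))))
  →1  S(II(KI))(KK(II(KI)))S(II(IS)(KKI)(I(IK(KK))))
  →2  II(KI)S(KK(II(KI))S)(II(IS)(KKI)(I(IK(KK))))
  →3  I(KI)S(KK(II(KI))S)(II(IS)(KKI)(I(IK(KK))))
  →4  KIS(KK(II(KI))S)(II(IS)(KKI)(I(IK(KK))))
  →5  I(KK(II(KI))S)(II(IS)(KKI)(I(IK(KK))))
  →6  KK(II(KI))S(II(IS)(KKI)(I(IK(KK))))
  →7  KS(II(IS)(KKI)(I(IK(KK))))
  →8  S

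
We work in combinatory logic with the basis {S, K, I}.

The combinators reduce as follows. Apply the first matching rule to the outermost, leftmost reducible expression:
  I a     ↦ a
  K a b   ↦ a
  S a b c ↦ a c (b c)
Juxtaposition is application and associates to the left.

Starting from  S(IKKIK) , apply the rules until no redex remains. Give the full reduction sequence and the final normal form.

Answer: normal form = S(KK)  (in 2 steps)

Reduction:
  start: S(IKKIK)
  step 1: S(KKIK)
  step 2: S(KK)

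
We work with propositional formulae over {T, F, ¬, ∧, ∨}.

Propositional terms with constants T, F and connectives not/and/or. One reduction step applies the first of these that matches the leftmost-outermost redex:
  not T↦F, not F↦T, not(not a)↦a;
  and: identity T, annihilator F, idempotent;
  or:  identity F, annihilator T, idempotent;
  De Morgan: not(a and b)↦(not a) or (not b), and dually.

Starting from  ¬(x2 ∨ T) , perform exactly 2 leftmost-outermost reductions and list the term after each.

Answer: after 2 steps: ¬x2 ∧ F

Derivation:
  start: ¬(x2 ∨ T)
  →1  ¬x2 ∧ ¬T
  →2  ¬x2 ∧ F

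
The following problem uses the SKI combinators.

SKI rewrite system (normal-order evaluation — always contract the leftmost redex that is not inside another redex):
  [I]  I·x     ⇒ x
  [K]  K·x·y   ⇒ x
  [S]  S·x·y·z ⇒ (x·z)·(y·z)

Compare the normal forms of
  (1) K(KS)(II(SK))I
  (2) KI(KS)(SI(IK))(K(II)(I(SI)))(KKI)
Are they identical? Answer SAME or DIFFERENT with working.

Answer: DIFFERENT — A ⇓ S, B ⇓ I

Derivation:
Term A:
  start: K(KS)(II(SK))I
  step 1: KSI
  step 2: S

Term B:
  start: KI(KS)(SI(IK))(K(II)(I(SI)))(KKI)
  step 1: I(SI(IK))(K(II)(I(SI)))(KKI)
  step 2: SI(IK)(K(II)(I(SI)))(KKI)
  step 3: I(K(II)(I(SI)))(IK(K(II)(I(SI))))(KKI)
  step 4: K(II)(I(SI))(IK(K(II)(I(SI))))(KKI)
  step 5: II(IK(K(II)(I(SI))))(KKI)
  step 6: I(IK(K(II)(I(SI))))(KKI)
  step 7: IK(K(II)(I(SI)))(KKI)
  step 8: K(K(II)(I(SI)))(KKI)
  step 9: K(II)(I(SI))
  step 10: II
  step 11: I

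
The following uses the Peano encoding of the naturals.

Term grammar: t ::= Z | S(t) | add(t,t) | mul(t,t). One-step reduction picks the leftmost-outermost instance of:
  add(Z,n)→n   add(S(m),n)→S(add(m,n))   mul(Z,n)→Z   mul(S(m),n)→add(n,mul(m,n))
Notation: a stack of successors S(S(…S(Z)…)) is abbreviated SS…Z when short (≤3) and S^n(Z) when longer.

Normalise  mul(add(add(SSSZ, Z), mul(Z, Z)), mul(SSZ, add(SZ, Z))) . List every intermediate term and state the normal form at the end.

Answer: normal form = S^6(Z)  (in 55 steps)

Derivation:
  start: mul(add(add(SSSZ, Z), mul(Z, Z)), mul(SSZ, add(SZ, Z)))
  [1] mul(add(S(add(SSZ, Z)), mul(Z, Z)), mul(SSZ, add(SZ, Z)))
  [2] mul(S(add(add(SSZ, Z), mul(Z, Z))), mul(SSZ, add(SZ, Z)))
  [3] add(mul(SSZ, add(SZ, Z)), mul(add(add(SSZ, Z), mul(Z, Z)), mul(SSZ, add(SZ, Z))))
  [4] add(add(add(SZ, Z), mul(SZ, add(SZ, Z))), mul(add(add(SSZ, Z), mul(Z, Z)), mul(SSZ, add(SZ, Z))))
  [5] add(add(S(add(Z, Z)), mul(SZ, add(SZ, Z))), mul(add(add(SSZ, Z), mul(Z, Z)), mul(SSZ, add(SZ, Z))))
  [6] add(S(add(add(Z, Z), mul(SZ, add(SZ, Z)))), mul(add(add(SSZ, Z), mul(Z, Z)), mul(SSZ, add(SZ, Z))))
  [7] S(add(add(add(Z, Z), mul(SZ, add(SZ, Z))), mul(add(add(SSZ, Z), mul(Z, Z)), mul(SSZ, add(SZ, Z)))))
  [8] S(add(add(Z, mul(SZ, add(SZ, Z))), mul(add(add(SSZ, Z), mul(Z, Z)), mul(SSZ, add(SZ, Z)))))
  [9] S(add(mul(SZ, add(SZ, Z)), mul(add(add(SSZ, Z), mul(Z, Z)), mul(SSZ, add(SZ, Z)))))
  [10] S(add(add(add(SZ, Z), mul(Z, add(SZ, Z))), mul(add(add(SSZ, Z), mul(Z, Z)), mul(SSZ, add(SZ, Z)))))
  [11] S(add(add(S(add(Z, Z)), mul(Z, add(SZ, Z))), mul(add(add(SSZ, Z), mul(Z, Z)), mul(SSZ, add(SZ, Z)))))
  [12] S(add(S(add(add(Z, Z), mul(Z, add(SZ, Z)))), mul(add(add(SSZ, Z), mul(Z, Z)), mul(SSZ, add(SZ, Z)))))
  [13] S(S(add(add(add(Z, Z), mul(Z, add(SZ, Z))), mul(add(add(SSZ, Z), mul(Z, Z)), mul(SSZ, add(SZ, Z))))))
  [14] S(S(add(add(Z, mul(Z, add(SZ, Z))), mul(add(add(SSZ, Z), mul(Z, Z)), mul(SSZ, add(SZ, Z))))))
  [15] S(S(add(mul(Z, add(SZ, Z)), mul(add(add(SSZ, Z), mul(Z, Z)), mul(SSZ, add(SZ, Z))))))
  [16] S(S(add(Z, mul(add(add(SSZ, Z), mul(Z, Z)), mul(SSZ, add(SZ, Z))))))
  [17] S(S(mul(add(add(SSZ, Z), mul(Z, Z)), mul(SSZ, add(SZ, Z)))))
  [18] S(S(mul(add(S(add(SZ, Z)), mul(Z, Z)), mul(SSZ, add(SZ, Z)))))
  [19] S(S(mul(S(add(add(SZ, Z), mul(Z, Z))), mul(SSZ, add(SZ, Z)))))
  [20] S(S(add(mul(SSZ, add(SZ, Z)), mul(add(add(SZ, Z), mul(Z, Z)), mul(SSZ, add(SZ, Z))))))
  [21] S(S(add(add(add(SZ, Z), mul(SZ, add(SZ, Z))), mul(add(add(SZ, Z), mul(Z, Z)), mul(SSZ, add(SZ, Z))))))
  [22] S(S(add(add(S(add(Z, Z)), mul(SZ, add(SZ, Z))), mul(add(add(SZ, Z), mul(Z, Z)), mul(SSZ, add(SZ, Z))))))
  [23] S(S(add(S(add(add(Z, Z), mul(SZ, add(SZ, Z)))), mul(add(add(SZ, Z), mul(Z, Z)), mul(SSZ, add(SZ, Z))))))
  [24] S(S(S(add(add(add(Z, Z), mul(SZ, add(SZ, Z))), mul(add(add(SZ, Z), mul(Z, Z)), mul(SSZ, add(SZ, Z)))))))
  [25] S(S(S(add(add(Z, mul(SZ, add(SZ, Z))), mul(add(add(SZ, Z), mul(Z, Z)), mul(SSZ, add(SZ, Z)))))))
  [26] S(S(S(add(mul(SZ, add(SZ, Z)), mul(add(add(SZ, Z), mul(Z, Z)), mul(SSZ, add(SZ, Z)))))))
  [27] S(S(S(add(add(add(SZ, Z), mul(Z, add(SZ, Z))), mul(add(add(SZ, Z), mul(Z, Z)), mul(SSZ, add(SZ, Z)))))))
  [28] S(S(S(add(add(S(add(Z, Z)), mul(Z, add(SZ, Z))), mul(add(add(SZ, Z), mul(Z, Z)), mul(SSZ, add(SZ, Z)))))))
  [29] S(S(S(add(S(add(add(Z, Z), mul(Z, add(SZ, Z)))), mul(add(add(SZ, Z), mul(Z, Z)), mul(SSZ, add(SZ, Z)))))))
  [30] S(S(S(S(add(add(add(Z, Z), mul(Z, add(SZ, Z))), mul(add(add(SZ, Z), mul(Z, Z)), mul(SSZ, add(SZ, Z))))))))
  [31] S(S(S(S(add(add(Z, mul(Z, add(SZ, Z))), mul(add(add(SZ, Z), mul(Z, Z)), mul(SSZ, add(SZ, Z))))))))
  [32] S(S(S(S(add(mul(Z, add(SZ, Z)), mul(add(add(SZ, Z), mul(Z, Z)), mul(SSZ, add(SZ, Z))))))))
  [33] S(S(S(S(add(Z, mul(add(add(SZ, Z), mul(Z, Z)), mul(SSZ, add(SZ, Z))))))))
  [34] S(S(S(S(mul(add(add(SZ, Z), mul(Z, Z)), mul(SSZ, add(SZ, Z)))))))
  [35] S(S(S(S(mul(add(S(add(Z, Z)), mul(Z, Z)), mul(SSZ, add(SZ, Z)))))))
  [36] S(S(S(S(mul(S(add(add(Z, Z), mul(Z, Z))), mul(SSZ, add(SZ, Z)))))))
  [37] S(S(S(S(add(mul(SSZ, add(SZ, Z)), mul(add(add(Z, Z), mul(Z, Z)), mul(SSZ, add(SZ, Z))))))))
  [38] S(S(S(S(add(add(add(SZ, Z), mul(SZ, add(SZ, Z))), mul(add(add(Z, Z), mul(Z, Z)), mul(SSZ, add(SZ, Z))))))))
  [39] S(S(S(S(add(add(S(add(Z, Z)), mul(SZ, add(SZ, Z))), mul(add(add(Z, Z), mul(Z, Z)), mul(SSZ, add(SZ, Z))))))))
  [40] S(S(S(S(add(S(add(add(Z, Z), mul(SZ, add(SZ, Z)))), mul(add(add(Z, Z), mul(Z, Z)), mul(SSZ, add(SZ, Z))))))))
  [41] S(S(S(S(S(add(add(add(Z, Z), mul(SZ, add(SZ, Z))), mul(add(add(Z, Z), mul(Z, Z)), mul(SSZ, add(SZ, Z)))))))))
  [42] S(S(S(S(S(add(add(Z, mul(SZ, add(SZ, Z))), mul(add(add(Z, Z), mul(Z, Z)), mul(SSZ, add(SZ, Z)))))))))
  [43] S(S(S(S(S(add(mul(SZ, add(SZ, Z)), mul(add(add(Z, Z), mul(Z, Z)), mul(SSZ, add(SZ, Z)))))))))
  [44] S(S(S(S(S(add(add(add(SZ, Z), mul(Z, add(SZ, Z))), mul(add(add(Z, Z), mul(Z, Z)), mul(SSZ, add(SZ, Z)))))))))
  [45] S(S(S(S(S(add(add(S(add(Z, Z)), mul(Z, add(SZ, Z))), mul(add(add(Z, Z), mul(Z, Z)), mul(SSZ, add(SZ, Z)))))))))
  [46] S(S(S(S(S(add(S(add(add(Z, Z), mul(Z, add(SZ, Z)))), mul(add(add(Z, Z), mul(Z, Z)), mul(SSZ, add(SZ, Z)))))))))
  [47] S(S(S(S(S(S(add(add(add(Z, Z), mul(Z, add(SZ, Z))), mul(add(add(Z, Z), mul(Z, Z)), mul(SSZ, add(SZ, Z))))))))))
  [48] S(S(S(S(S(S(add(add(Z, mul(Z, add(SZ, Z))), mul(add(add(Z, Z), mul(Z, Z)), mul(SSZ, add(SZ, Z))))))))))
  [49] S(S(S(S(S(S(add(mul(Z, add(SZ, Z)), mul(add(add(Z, Z), mul(Z, Z)), mul(SSZ, add(SZ, Z))))))))))
  [50] S(S(S(S(S(S(add(Z, mul(add(add(Z, Z), mul(Z, Z)), mul(SSZ, add(SZ, Z))))))))))
  [51] S(S(S(S(S(S(mul(add(add(Z, Z), mul(Z, Z)), mul(SSZ, add(SZ, Z)))))))))
  [52] S(S(S(S(S(S(mul(add(Z, mul(Z, Z)), mul(SSZ, add(SZ, Z)))))))))
  [53] S(S(S(S(S(S(mul(mul(Z, Z), mul(SSZ, add(SZ, Z)))))))))
  [54] S(S(S(S(S(S(mul(Z, mul(SSZ, add(SZ, Z)))))))))
  [55] S^6(Z)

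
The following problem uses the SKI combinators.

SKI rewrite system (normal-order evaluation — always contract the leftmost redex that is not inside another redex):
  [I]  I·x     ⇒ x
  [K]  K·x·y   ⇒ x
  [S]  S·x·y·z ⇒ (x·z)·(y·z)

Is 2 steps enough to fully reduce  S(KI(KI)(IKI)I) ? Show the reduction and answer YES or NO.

Answer: NO — after 2 steps the term is S(IKII), not yet normal

Reduction:
  start: S(KI(KI)(IKI)I)
  step 1: S(I(IKI)I)
  step 2: S(IKII)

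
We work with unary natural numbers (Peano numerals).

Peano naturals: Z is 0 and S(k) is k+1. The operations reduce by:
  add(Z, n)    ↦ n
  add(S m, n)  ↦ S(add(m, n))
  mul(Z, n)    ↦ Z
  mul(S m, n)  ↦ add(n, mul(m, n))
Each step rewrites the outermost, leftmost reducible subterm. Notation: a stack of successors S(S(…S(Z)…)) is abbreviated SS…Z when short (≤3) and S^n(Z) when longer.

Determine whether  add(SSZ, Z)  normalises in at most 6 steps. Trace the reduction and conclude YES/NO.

  start: add(SSZ, Z)
  [1] S(add(SZ, Z))
  [2] S(S(add(Z, Z)))
  [3] SSZ

Answer: YES — reaches normal form SSZ in 3 ≤ 6 steps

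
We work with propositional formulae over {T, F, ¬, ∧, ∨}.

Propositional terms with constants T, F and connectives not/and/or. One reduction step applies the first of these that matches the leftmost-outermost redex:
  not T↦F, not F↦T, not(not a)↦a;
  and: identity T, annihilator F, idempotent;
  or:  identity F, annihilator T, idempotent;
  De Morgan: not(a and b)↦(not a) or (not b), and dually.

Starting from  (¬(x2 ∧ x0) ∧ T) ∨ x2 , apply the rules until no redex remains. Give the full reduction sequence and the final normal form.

  start: (¬(x2 ∧ x0) ∧ T) ∨ x2
  →1  ¬(x2 ∧ x0) ∨ x2
  →2  (¬x2 ∨ ¬x0) ∨ x2

Answer: normal form = (¬x2 ∨ ¬x0) ∨ x2  (in 2 steps)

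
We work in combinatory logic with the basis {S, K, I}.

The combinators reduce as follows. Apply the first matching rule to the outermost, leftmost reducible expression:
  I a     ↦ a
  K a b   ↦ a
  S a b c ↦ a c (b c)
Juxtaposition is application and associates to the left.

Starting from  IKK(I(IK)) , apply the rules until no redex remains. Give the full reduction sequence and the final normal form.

  start: IKK(I(IK))
  step 1: KK(I(IK))
  step 2: K

Answer: normal form = K  (in 2 steps)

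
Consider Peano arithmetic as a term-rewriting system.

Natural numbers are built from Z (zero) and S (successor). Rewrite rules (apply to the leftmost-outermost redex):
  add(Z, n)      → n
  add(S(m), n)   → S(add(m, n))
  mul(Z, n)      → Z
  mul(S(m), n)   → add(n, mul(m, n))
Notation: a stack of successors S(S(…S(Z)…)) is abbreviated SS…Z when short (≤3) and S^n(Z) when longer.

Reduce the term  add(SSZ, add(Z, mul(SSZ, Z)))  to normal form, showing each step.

Answer: normal form = SSZ  (in 9 steps)

Derivation:
  start: add(SSZ, add(Z, mul(SSZ, Z)))
  [1] S(add(SZ, add(Z, mul(SSZ, Z))))
  [2] S(S(add(Z, add(Z, mul(SSZ, Z)))))
  [3] S(S(add(Z, mul(SSZ, Z))))
  [4] S(S(mul(SSZ, Z)))
  [5] S(S(add(Z, mul(SZ, Z))))
  [6] S(S(mul(SZ, Z)))
  [7] S(S(add(Z, mul(Z, Z))))
  [8] S(S(mul(Z, Z)))
  [9] SSZ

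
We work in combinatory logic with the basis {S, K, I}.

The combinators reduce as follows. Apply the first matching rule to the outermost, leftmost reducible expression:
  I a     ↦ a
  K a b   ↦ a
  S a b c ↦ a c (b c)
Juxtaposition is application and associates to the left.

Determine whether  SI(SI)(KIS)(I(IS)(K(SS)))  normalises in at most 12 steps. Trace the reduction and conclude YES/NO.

Answer: YES — reaches normal form S(K(SS))(S(K(SS))) in 12 ≤ 12 steps

Working:
  start: SI(SI)(KIS)(I(IS)(K(SS)))
  [1] I(KIS)(SI(KIS))(I(IS)(K(SS)))
  [2] KIS(SI(KIS))(I(IS)(K(SS)))
  [3] I(SI(KIS))(I(IS)(K(SS)))
  [4] SI(KIS)(I(IS)(K(SS)))
  [5] I(I(IS)(K(SS)))(KIS(I(IS)(K(SS))))
  [6] I(IS)(K(SS))(KIS(I(IS)(K(SS))))
  [7] IS(K(SS))(KIS(I(IS)(K(SS))))
  [8] S(K(SS))(KIS(I(IS)(K(SS))))
  [9] S(K(SS))(I(I(IS)(K(SS))))
  [10] S(K(SS))(I(IS)(K(SS)))
  [11] S(K(SS))(IS(K(SS)))
  [12] S(K(SS))(S(K(SS)))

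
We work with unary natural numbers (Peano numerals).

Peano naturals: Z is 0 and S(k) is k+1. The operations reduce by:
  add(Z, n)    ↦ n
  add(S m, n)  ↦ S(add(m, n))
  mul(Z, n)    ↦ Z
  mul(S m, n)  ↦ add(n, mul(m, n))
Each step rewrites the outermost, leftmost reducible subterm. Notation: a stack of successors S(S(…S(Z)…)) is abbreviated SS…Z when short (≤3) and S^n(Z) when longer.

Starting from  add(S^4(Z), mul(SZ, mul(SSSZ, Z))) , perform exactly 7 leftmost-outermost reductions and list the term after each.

Answer: after 7 steps: S(S(S(S(add(add(Z, mul(SSZ, Z)), mul(Z, mul(SSSZ, Z)))))))

Reduction:
  start: add(S^4(Z), mul(SZ, mul(SSSZ, Z)))
  [1] S(add(SSSZ, mul(SZ, mul(SSSZ, Z))))
  [2] S(S(add(SSZ, mul(SZ, mul(SSSZ, Z)))))
  [3] S(S(S(add(SZ, mul(SZ, mul(SSSZ, Z))))))
  [4] S(S(S(S(add(Z, mul(SZ, mul(SSSZ, Z)))))))
  [5] S(S(S(S(mul(SZ, mul(SSSZ, Z))))))
  [6] S(S(S(S(add(mul(SSSZ, Z), mul(Z, mul(SSSZ, Z)))))))
  [7] S(S(S(S(add(add(Z, mul(SSZ, Z)), mul(Z, mul(SSSZ, Z)))))))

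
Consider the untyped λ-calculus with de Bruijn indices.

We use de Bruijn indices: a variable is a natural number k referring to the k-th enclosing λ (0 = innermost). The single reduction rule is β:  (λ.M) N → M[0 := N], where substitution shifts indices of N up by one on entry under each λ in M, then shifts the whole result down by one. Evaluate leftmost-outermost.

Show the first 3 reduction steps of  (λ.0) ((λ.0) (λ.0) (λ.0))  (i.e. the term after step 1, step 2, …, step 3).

  start: (λ.0) ((λ.0) (λ.0) (λ.0))
  →1  (λ.0) (λ.0) (λ.0)
  →2  (λ.0) (λ.0)
  →3  λ.0

Answer: after 3 steps: λ.0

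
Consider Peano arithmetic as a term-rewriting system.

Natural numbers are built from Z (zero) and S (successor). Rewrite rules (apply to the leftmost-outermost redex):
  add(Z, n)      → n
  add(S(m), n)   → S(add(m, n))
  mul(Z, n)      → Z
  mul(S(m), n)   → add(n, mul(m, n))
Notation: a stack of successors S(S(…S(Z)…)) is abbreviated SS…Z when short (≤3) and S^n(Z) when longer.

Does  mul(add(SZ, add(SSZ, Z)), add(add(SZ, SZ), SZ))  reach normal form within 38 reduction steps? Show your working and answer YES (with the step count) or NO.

Answer: YES — reaches normal form S^9(Z) in 36 ≤ 38 steps

Derivation:
  start: mul(add(SZ, add(SSZ, Z)), add(add(SZ, SZ), SZ))
  [1] mul(S(add(Z, add(SSZ, Z))), add(add(SZ, SZ), SZ))
  [2] add(add(add(SZ, SZ), SZ), mul(add(Z, add(SSZ, Z)), add(add(SZ, SZ), SZ)))
  [3] add(add(S(add(Z, SZ)), SZ), mul(add(Z, add(SSZ, Z)), add(add(SZ, SZ), SZ)))
  [4] add(S(add(add(Z, SZ), SZ)), mul(add(Z, add(SSZ, Z)), add(add(SZ, SZ), SZ)))
  [5] S(add(add(add(Z, SZ), SZ), mul(add(Z, add(SSZ, Z)), add(add(SZ, SZ), SZ))))
  [6] S(add(add(SZ, SZ), mul(add(Z, add(SSZ, Z)), add(add(SZ, SZ), SZ))))
  [7] S(add(S(add(Z, SZ)), mul(add(Z, add(SSZ, Z)), add(add(SZ, SZ), SZ))))
  [8] S(S(add(add(Z, SZ), mul(add(Z, add(SSZ, Z)), add(add(SZ, SZ), SZ)))))
  [9] S(S(add(SZ, mul(add(Z, add(SSZ, Z)), add(add(SZ, SZ), SZ)))))
  [10] S(S(S(add(Z, mul(add(Z, add(SSZ, Z)), add(add(SZ, SZ), SZ))))))
  [11] S(S(S(mul(add(Z, add(SSZ, Z)), add(add(SZ, SZ), SZ)))))
  [12] S(S(S(mul(add(SSZ, Z), add(add(SZ, SZ), SZ)))))
  [13] S(S(S(mul(S(add(SZ, Z)), add(add(SZ, SZ), SZ)))))
  [14] S(S(S(add(add(add(SZ, SZ), SZ), mul(add(SZ, Z), add(add(SZ, SZ), SZ))))))
  [15] S(S(S(add(add(S(add(Z, SZ)), SZ), mul(add(SZ, Z), add(add(SZ, SZ), SZ))))))
  [16] S(S(S(add(S(add(add(Z, SZ), SZ)), mul(add(SZ, Z), add(add(SZ, SZ), SZ))))))
  [17] S(S(S(S(add(add(add(Z, SZ), SZ), mul(add(SZ, Z), add(add(SZ, SZ), SZ)))))))
  [18] S(S(S(S(add(add(SZ, SZ), mul(add(SZ, Z), add(add(SZ, SZ), SZ)))))))
  [19] S(S(S(S(add(S(add(Z, SZ)), mul(add(SZ, Z), add(add(SZ, SZ), SZ)))))))
  [20] S(S(S(S(S(add(add(Z, SZ), mul(add(SZ, Z), add(add(SZ, SZ), SZ))))))))
  [21] S(S(S(S(S(add(SZ, mul(add(SZ, Z), add(add(SZ, SZ), SZ))))))))
  [22] S(S(S(S(S(S(add(Z, mul(add(SZ, Z), add(add(SZ, SZ), SZ)))))))))
  [23] S(S(S(S(S(S(mul(add(SZ, Z), add(add(SZ, SZ), SZ))))))))
  [24] S(S(S(S(S(S(mul(S(add(Z, Z)), add(add(SZ, SZ), SZ))))))))
  [25] S(S(S(S(S(S(add(add(add(SZ, SZ), SZ), mul(add(Z, Z), add(add(SZ, SZ), SZ)))))))))
  [26] S(S(S(S(S(S(add(add(S(add(Z, SZ)), SZ), mul(add(Z, Z), add(add(SZ, SZ), SZ)))))))))
  [27] S(S(S(S(S(S(add(S(add(add(Z, SZ), SZ)), mul(add(Z, Z), add(add(SZ, SZ), SZ)))))))))
  [28] S(S(S(S(S(S(S(add(add(add(Z, SZ), SZ), mul(add(Z, Z), add(add(SZ, SZ), SZ))))))))))
  [29] S(S(S(S(S(S(S(add(add(SZ, SZ), mul(add(Z, Z), add(add(SZ, SZ), SZ))))))))))
  [30] S(S(S(S(S(S(S(add(S(add(Z, SZ)), mul(add(Z, Z), add(add(SZ, SZ), SZ))))))))))
  [31] S(S(S(S(S(S(S(S(add(add(Z, SZ), mul(add(Z, Z), add(add(SZ, SZ), SZ)))))))))))
  [32] S(S(S(S(S(S(S(S(add(SZ, mul(add(Z, Z), add(add(SZ, SZ), SZ)))))))))))
  [33] S(S(S(S(S(S(S(S(S(add(Z, mul(add(Z, Z), add(add(SZ, SZ), SZ))))))))))))
  [34] S(S(S(S(S(S(S(S(S(mul(add(Z, Z), add(add(SZ, SZ), SZ)))))))))))
  [35] S(S(S(S(S(S(S(S(S(mul(Z, add(add(SZ, SZ), SZ)))))))))))
  [36] S^9(Z)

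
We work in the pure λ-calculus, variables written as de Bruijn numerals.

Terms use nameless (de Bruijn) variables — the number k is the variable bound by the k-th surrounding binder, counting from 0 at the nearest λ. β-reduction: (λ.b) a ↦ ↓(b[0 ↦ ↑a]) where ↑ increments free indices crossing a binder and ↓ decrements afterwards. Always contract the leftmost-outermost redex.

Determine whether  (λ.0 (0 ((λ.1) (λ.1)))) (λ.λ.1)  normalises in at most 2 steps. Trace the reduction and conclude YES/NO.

Answer: NO — after 2 steps the term is λ.(λ.λ.1) ((λ.λ.λ.1) (λ.λ.λ.1)), not yet normal

Derivation:
  start: (λ.0 (0 ((λ.1) (λ.1)))) (λ.λ.1)
  →1  (λ.λ.1) ((λ.λ.1) ((λ.λ.λ.1) (λ.λ.λ.1)))
  →2  λ.(λ.λ.1) ((λ.λ.λ.1) (λ.λ.λ.1))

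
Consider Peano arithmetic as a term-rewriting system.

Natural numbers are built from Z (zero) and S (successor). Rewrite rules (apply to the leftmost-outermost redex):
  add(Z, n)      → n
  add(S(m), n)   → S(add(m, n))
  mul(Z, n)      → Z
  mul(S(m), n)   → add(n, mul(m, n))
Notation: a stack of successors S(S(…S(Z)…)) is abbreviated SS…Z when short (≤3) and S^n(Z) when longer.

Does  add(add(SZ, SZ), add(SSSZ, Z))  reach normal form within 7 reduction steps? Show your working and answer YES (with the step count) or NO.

  start: add(add(SZ, SZ), add(SSSZ, Z))
  →1  add(S(add(Z, SZ)), add(SSSZ, Z))
  →2  S(add(add(Z, SZ), add(SSSZ, Z)))
  →3  S(add(SZ, add(SSSZ, Z)))
  →4  S(S(add(Z, add(SSSZ, Z))))
  →5  S(S(add(SSSZ, Z)))
  →6  S(S(S(add(SSZ, Z))))
  →7  S(S(S(S(add(SZ, Z)))))

Answer: NO — after 7 steps the term is S(S(S(S(add(SZ, Z))))), not yet normal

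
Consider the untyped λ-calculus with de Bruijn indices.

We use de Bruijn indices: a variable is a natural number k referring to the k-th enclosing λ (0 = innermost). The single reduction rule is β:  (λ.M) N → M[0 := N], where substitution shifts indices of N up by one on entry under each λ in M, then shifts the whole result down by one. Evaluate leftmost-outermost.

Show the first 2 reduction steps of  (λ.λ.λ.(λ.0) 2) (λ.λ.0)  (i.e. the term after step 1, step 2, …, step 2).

Answer: after 2 steps: λ.λ.λ.λ.0

Reduction:
  start: (λ.λ.λ.(λ.0) 2) (λ.λ.0)
  [1] λ.λ.(λ.0) (λ.λ.0)
  [2] λ.λ.λ.λ.0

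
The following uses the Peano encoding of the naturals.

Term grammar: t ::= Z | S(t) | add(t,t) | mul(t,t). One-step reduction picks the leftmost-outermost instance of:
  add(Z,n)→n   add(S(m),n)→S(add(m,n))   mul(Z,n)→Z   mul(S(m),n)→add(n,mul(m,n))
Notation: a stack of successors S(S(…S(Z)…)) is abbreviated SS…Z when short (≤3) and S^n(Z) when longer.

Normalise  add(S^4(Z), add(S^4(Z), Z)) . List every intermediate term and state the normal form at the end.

Answer: normal form = S^8(Z)  (in 10 steps)

Reduction:
  start: add(S^4(Z), add(S^4(Z), Z))
  step 1: S(add(SSSZ, add(S^4(Z), Z)))
  step 2: S(S(add(SSZ, add(S^4(Z), Z))))
  step 3: S(S(S(add(SZ, add(S^4(Z), Z)))))
  step 4: S(S(S(S(add(Z, add(S^4(Z), Z))))))
  step 5: S(S(S(S(add(S^4(Z), Z)))))
  step 6: S(S(S(S(S(add(SSSZ, Z))))))
  step 7: S(S(S(S(S(S(add(SSZ, Z)))))))
  step 8: S(S(S(S(S(S(S(add(SZ, Z))))))))
  step 9: S(S(S(S(S(S(S(S(add(Z, Z)))))))))
  step 10: S^8(Z)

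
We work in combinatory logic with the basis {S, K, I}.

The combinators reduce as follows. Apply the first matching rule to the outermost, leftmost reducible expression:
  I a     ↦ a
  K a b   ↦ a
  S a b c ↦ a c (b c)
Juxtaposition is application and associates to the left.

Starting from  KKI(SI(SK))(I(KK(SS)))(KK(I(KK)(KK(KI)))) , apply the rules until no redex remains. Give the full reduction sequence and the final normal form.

Answer: normal form = K(SKK)  (in 6 steps)

Working:
  start: KKI(SI(SK))(I(KK(SS)))(KK(I(KK)(KK(KI))))
  →1  K(SI(SK))(I(KK(SS)))(KK(I(KK)(KK(KI))))
  →2  SI(SK)(KK(I(KK)(KK(KI))))
  →3  I(KK(I(KK)(KK(KI))))(SK(KK(I(KK)(KK(KI)))))
  →4  KK(I(KK)(KK(KI)))(SK(KK(I(KK)(KK(KI)))))
  →5  K(SK(KK(I(KK)(KK(KI)))))
  →6  K(SKK)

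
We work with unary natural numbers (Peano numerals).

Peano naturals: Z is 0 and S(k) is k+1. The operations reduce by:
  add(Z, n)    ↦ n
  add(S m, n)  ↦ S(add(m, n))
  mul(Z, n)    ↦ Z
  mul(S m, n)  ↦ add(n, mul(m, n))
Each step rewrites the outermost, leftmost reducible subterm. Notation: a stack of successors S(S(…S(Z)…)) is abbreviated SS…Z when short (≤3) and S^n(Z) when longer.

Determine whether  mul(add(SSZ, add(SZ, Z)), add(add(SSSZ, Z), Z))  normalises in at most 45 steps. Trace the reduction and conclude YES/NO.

Answer: YES — reaches normal form S^9(Z) in 45 ≤ 45 steps

Derivation:
  start: mul(add(SSZ, add(SZ, Z)), add(add(SSSZ, Z), Z))
  step 1: mul(S(add(SZ, add(SZ, Z))), add(add(SSSZ, Z), Z))
  step 2: add(add(add(SSSZ, Z), Z), mul(add(SZ, add(SZ, Z)), add(add(SSSZ, Z), Z)))
  step 3: add(add(S(add(SSZ, Z)), Z), mul(add(SZ, add(SZ, Z)), add(add(SSSZ, Z), Z)))
  step 4: add(S(add(add(SSZ, Z), Z)), mul(add(SZ, add(SZ, Z)), add(add(SSSZ, Z), Z)))
  step 5: S(add(add(add(SSZ, Z), Z), mul(add(SZ, add(SZ, Z)), add(add(SSSZ, Z), Z))))
  step 6: S(add(add(S(add(SZ, Z)), Z), mul(add(SZ, add(SZ, Z)), add(add(SSSZ, Z), Z))))
  step 7: S(add(S(add(add(SZ, Z), Z)), mul(add(SZ, add(SZ, Z)), add(add(SSSZ, Z), Z))))
  step 8: S(S(add(add(add(SZ, Z), Z), mul(add(SZ, add(SZ, Z)), add(add(SSSZ, Z), Z)))))
  step 9: S(S(add(add(S(add(Z, Z)), Z), mul(add(SZ, add(SZ, Z)), add(add(SSSZ, Z), Z)))))
  step 10: S(S(add(S(add(add(Z, Z), Z)), mul(add(SZ, add(SZ, Z)), add(add(SSSZ, Z), Z)))))
  step 11: S(S(S(add(add(add(Z, Z), Z), mul(add(SZ, add(SZ, Z)), add(add(SSSZ, Z), Z))))))
  step 12: S(S(S(add(add(Z, Z), mul(add(SZ, add(SZ, Z)), add(add(SSSZ, Z), Z))))))
  step 13: S(S(S(add(Z, mul(add(SZ, add(SZ, Z)), add(add(SSSZ, Z), Z))))))
  step 14: S(S(S(mul(add(SZ, add(SZ, Z)), add(add(SSSZ, Z), Z)))))
  step 15: S(S(S(mul(S(add(Z, add(SZ, Z))), add(add(SSSZ, Z), Z)))))
  step 16: S(S(S(add(add(add(SSSZ, Z), Z), mul(add(Z, add(SZ, Z)), add(add(SSSZ, Z), Z))))))
  step 17: S(S(S(add(add(S(add(SSZ, Z)), Z), mul(add(Z, add(SZ, Z)), add(add(SSSZ, Z), Z))))))
  step 18: S(S(S(add(S(add(add(SSZ, Z), Z)), mul(add(Z, add(SZ, Z)), add(add(SSSZ, Z), Z))))))
  step 19: S(S(S(S(add(add(add(SSZ, Z), Z), mul(add(Z, add(SZ, Z)), add(add(SSSZ, Z), Z)))))))
  step 20: S(S(S(S(add(add(S(add(SZ, Z)), Z), mul(add(Z, add(SZ, Z)), add(add(SSSZ, Z), Z)))))))
  step 21: S(S(S(S(add(S(add(add(SZ, Z), Z)), mul(add(Z, add(SZ, Z)), add(add(SSSZ, Z), Z)))))))
  step 22: S(S(S(S(S(add(add(add(SZ, Z), Z), mul(add(Z, add(SZ, Z)), add(add(SSSZ, Z), Z))))))))
  step 23: S(S(S(S(S(add(add(S(add(Z, Z)), Z), mul(add(Z, add(SZ, Z)), add(add(SSSZ, Z), Z))))))))
  step 24: S(S(S(S(S(add(S(add(add(Z, Z), Z)), mul(add(Z, add(SZ, Z)), add(add(SSSZ, Z), Z))))))))
  step 25: S(S(S(S(S(S(add(add(add(Z, Z), Z), mul(add(Z, add(SZ, Z)), add(add(SSSZ, Z), Z)))))))))
  step 26: S(S(S(S(S(S(add(add(Z, Z), mul(add(Z, add(SZ, Z)), add(add(SSSZ, Z), Z)))))))))
  step 27: S(S(S(S(S(S(add(Z, mul(add(Z, add(SZ, Z)), add(add(SSSZ, Z), Z)))))))))
  step 28: S(S(S(S(S(S(mul(add(Z, add(SZ, Z)), add(add(SSSZ, Z), Z))))))))
  step 29: S(S(S(S(S(S(mul(add(SZ, Z), add(add(SSSZ, Z), Z))))))))
  step 30: S(S(S(S(S(S(mul(S(add(Z, Z)), add(add(SSSZ, Z), Z))))))))
  step 31: S(S(S(S(S(S(add(add(add(SSSZ, Z), Z), mul(add(Z, Z), add(add(SSSZ, Z), Z)))))))))
  step 32: S(S(S(S(S(S(add(add(S(add(SSZ, Z)), Z), mul(add(Z, Z), add(add(SSSZ, Z), Z)))))))))
  step 33: S(S(S(S(S(S(add(S(add(add(SSZ, Z), Z)), mul(add(Z, Z), add(add(SSSZ, Z), Z)))))))))
  step 34: S(S(S(S(S(S(S(add(add(add(SSZ, Z), Z), mul(add(Z, Z), add(add(SSSZ, Z), Z))))))))))
  step 35: S(S(S(S(S(S(S(add(add(S(add(SZ, Z)), Z), mul(add(Z, Z), add(add(SSSZ, Z), Z))))))))))
  step 36: S(S(S(S(S(S(S(add(S(add(add(SZ, Z), Z)), mul(add(Z, Z), add(add(SSSZ, Z), Z))))))))))
  step 37: S(S(S(S(S(S(S(S(add(add(add(SZ, Z), Z), mul(add(Z, Z), add(add(SSSZ, Z), Z)))))))))))
  step 38: S(S(S(S(S(S(S(S(add(add(S(add(Z, Z)), Z), mul(add(Z, Z), add(add(SSSZ, Z), Z)))))))))))
  step 39: S(S(S(S(S(S(S(S(add(S(add(add(Z, Z), Z)), mul(add(Z, Z), add(add(SSSZ, Z), Z)))))))))))
  step 40: S(S(S(S(S(S(S(S(S(add(add(add(Z, Z), Z), mul(add(Z, Z), add(add(SSSZ, Z), Z))))))))))))
  step 41: S(S(S(S(S(S(S(S(S(add(add(Z, Z), mul(add(Z, Z), add(add(SSSZ, Z), Z))))))))))))
  step 42: S(S(S(S(S(S(S(S(S(add(Z, mul(add(Z, Z), add(add(SSSZ, Z), Z))))))))))))
  step 43: S(S(S(S(S(S(S(S(S(mul(add(Z, Z), add(add(SSSZ, Z), Z)))))))))))
  step 44: S(S(S(S(S(S(S(S(S(mul(Z, add(add(SSSZ, Z), Z)))))))))))
  step 45: S^9(Z)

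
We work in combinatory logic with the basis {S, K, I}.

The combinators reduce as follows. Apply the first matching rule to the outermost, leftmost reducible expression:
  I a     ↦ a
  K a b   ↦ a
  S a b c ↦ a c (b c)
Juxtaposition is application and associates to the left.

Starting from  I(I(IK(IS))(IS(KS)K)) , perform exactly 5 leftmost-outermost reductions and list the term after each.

  start: I(I(IK(IS))(IS(KS)K))
  →1  I(IK(IS))(IS(KS)K)
  →2  IK(IS)(IS(KS)K)
  →3  K(IS)(IS(KS)K)
  →4  IS
  →5  S

Answer: after 5 steps: S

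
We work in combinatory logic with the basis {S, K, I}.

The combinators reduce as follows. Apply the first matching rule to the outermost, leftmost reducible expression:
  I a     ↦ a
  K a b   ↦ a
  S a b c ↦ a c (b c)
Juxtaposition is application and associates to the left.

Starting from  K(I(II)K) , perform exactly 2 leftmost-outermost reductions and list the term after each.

  start: K(I(II)K)
  →1  K(IIK)
  →2  K(IK)

Answer: after 2 steps: K(IK)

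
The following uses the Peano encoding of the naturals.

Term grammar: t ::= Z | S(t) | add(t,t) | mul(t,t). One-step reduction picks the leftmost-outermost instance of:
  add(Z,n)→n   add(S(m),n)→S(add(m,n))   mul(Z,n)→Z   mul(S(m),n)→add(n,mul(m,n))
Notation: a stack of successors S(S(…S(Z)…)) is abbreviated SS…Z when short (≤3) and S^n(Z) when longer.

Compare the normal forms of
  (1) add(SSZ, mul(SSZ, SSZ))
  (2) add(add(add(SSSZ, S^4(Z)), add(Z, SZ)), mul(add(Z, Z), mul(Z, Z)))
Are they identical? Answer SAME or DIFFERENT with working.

Term A:
  start: add(SSZ, mul(SSZ, SSZ))
  [1] S(add(SZ, mul(SSZ, SSZ)))
  [2] S(S(add(Z, mul(SSZ, SSZ))))
  [3] S(S(mul(SSZ, SSZ)))
  [4] S(S(add(SSZ, mul(SZ, SSZ))))
  [5] S(S(S(add(SZ, mul(SZ, SSZ)))))
  [6] S(S(S(S(add(Z, mul(SZ, SSZ))))))
  [7] S(S(S(S(mul(SZ, SSZ)))))
  [8] S(S(S(S(add(SSZ, mul(Z, SSZ))))))
  [9] S(S(S(S(S(add(SZ, mul(Z, SSZ)))))))
  [10] S(S(S(S(S(S(add(Z, mul(Z, SSZ))))))))
  [11] S(S(S(S(S(S(mul(Z, SSZ)))))))
  [12] S^6(Z)

Term B:
  start: add(add(add(SSSZ, S^4(Z)), add(Z, SZ)), mul(add(Z, Z), mul(Z, Z)))
  [1] add(add(S(add(SSZ, S^4(Z))), add(Z, SZ)), mul(add(Z, Z), mul(Z, Z)))
  [2] add(S(add(add(SSZ, S^4(Z)), add(Z, SZ))), mul(add(Z, Z), mul(Z, Z)))
  [3] S(add(add(add(SSZ, S^4(Z)), add(Z, SZ)), mul(add(Z, Z), mul(Z, Z))))
  [4] S(add(add(S(add(SZ, S^4(Z))), add(Z, SZ)), mul(add(Z, Z), mul(Z, Z))))
  [5] S(add(S(add(add(SZ, S^4(Z)), add(Z, SZ))), mul(add(Z, Z), mul(Z, Z))))
  [6] S(S(add(add(add(SZ, S^4(Z)), add(Z, SZ)), mul(add(Z, Z), mul(Z, Z)))))
  [7] S(S(add(add(S(add(Z, S^4(Z))), add(Z, SZ)), mul(add(Z, Z), mul(Z, Z)))))
  [8] S(S(add(S(add(add(Z, S^4(Z)), add(Z, SZ))), mul(add(Z, Z), mul(Z, Z)))))
  [9] S(S(S(add(add(add(Z, S^4(Z)), add(Z, SZ)), mul(add(Z, Z), mul(Z, Z))))))
  [10] S(S(S(add(add(S^4(Z), add(Z, SZ)), mul(add(Z, Z), mul(Z, Z))))))
  [11] S(S(S(add(S(add(SSSZ, add(Z, SZ))), mul(add(Z, Z), mul(Z, Z))))))
  [12] S(S(S(S(add(add(SSSZ, add(Z, SZ)), mul(add(Z, Z), mul(Z, Z)))))))
  [13] S(S(S(S(add(S(add(SSZ, add(Z, SZ))), mul(add(Z, Z), mul(Z, Z)))))))
  [14] S(S(S(S(S(add(add(SSZ, add(Z, SZ)), mul(add(Z, Z), mul(Z, Z))))))))
  [15] S(S(S(S(S(add(S(add(SZ, add(Z, SZ))), mul(add(Z, Z), mul(Z, Z))))))))
  [16] S(S(S(S(S(S(add(add(SZ, add(Z, SZ)), mul(add(Z, Z), mul(Z, Z)))))))))
  [17] S(S(S(S(S(S(add(S(add(Z, add(Z, SZ))), mul(add(Z, Z), mul(Z, Z)))))))))
  [18] S(S(S(S(S(S(S(add(add(Z, add(Z, SZ)), mul(add(Z, Z), mul(Z, Z))))))))))
  [19] S(S(S(S(S(S(S(add(add(Z, SZ), mul(add(Z, Z), mul(Z, Z))))))))))
  [20] S(S(S(S(S(S(S(add(SZ, mul(add(Z, Z), mul(Z, Z))))))))))
  [21] S(S(S(S(S(S(S(S(add(Z, mul(add(Z, Z), mul(Z, Z)))))))))))
  [22] S(S(S(S(S(S(S(S(mul(add(Z, Z), mul(Z, Z))))))))))
  [23] S(S(S(S(S(S(S(S(mul(Z, mul(Z, Z))))))))))
  [24] S^8(Z)

Answer: DIFFERENT — A ⇓ S^6(Z), B ⇓ S^8(Z)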